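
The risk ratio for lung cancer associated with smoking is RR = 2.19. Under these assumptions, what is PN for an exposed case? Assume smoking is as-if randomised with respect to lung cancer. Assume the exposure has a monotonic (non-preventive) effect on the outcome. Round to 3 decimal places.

PN ≈ 0.543

Under exogeneity and monotonicity, PN = (RR − 1) / RR = 1 − 1/RR.
PN = (2.19 − 1) / 2.19 = 1.19 / 2.19 ≈ 0.5434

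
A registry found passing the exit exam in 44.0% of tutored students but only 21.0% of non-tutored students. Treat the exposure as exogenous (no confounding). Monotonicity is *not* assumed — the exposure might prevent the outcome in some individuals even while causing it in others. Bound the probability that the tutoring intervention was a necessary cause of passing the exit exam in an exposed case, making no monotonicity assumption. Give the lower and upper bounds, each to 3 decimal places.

0.523 ≤ PN ≤ 1.000

p₁ = 0.44, p₀ = 0.21.
Under exogeneity alone the bounds on PN are max{0,(p₁−p₀)/p₁} ≤ PN ≤ min{1,(1−p₀)/p₁}.
  lower = (p₁ − p₀)/p₁ = 0.23 / 0.44 ≈ 0.5227
  upper = min{1, (1 − p₀)/p₁} = 0.79 / 0.44 ≈ 1.7955 → capped at 1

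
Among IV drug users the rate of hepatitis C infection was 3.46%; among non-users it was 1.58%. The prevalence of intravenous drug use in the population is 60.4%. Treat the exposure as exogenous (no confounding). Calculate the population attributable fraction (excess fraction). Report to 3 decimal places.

p₁ = 0.0346, p₀ = 0.0158.
Overall risk P(Y=1) = π·p₁ + (1−π)·p₀ = 0.604×0.0346 + 0.396×0.0158 = 0.027155.
Under exogeneity, PAF = [P(Y=1) − p₀] / P(Y=1).
PAF = (0.027155 − 0.0158) / 0.027155 ≈ 0.4182

PAF ≈ 0.418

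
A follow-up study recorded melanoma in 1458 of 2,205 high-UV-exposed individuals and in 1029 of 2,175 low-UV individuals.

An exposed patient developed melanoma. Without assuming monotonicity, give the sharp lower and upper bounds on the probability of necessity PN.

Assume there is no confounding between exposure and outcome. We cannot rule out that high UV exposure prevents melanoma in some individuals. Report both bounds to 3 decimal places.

p₁ = P(outcome | exposed) = 1458/2205 = 0.66122
p₀ = P(outcome | unexposed) = 1029/2175 = 0.4731
Under exogeneity alone the bounds on PN are max{0,(p₁−p₀)/p₁} ≤ PN ≤ min{1,(1−p₀)/p₁}.
  lower = (p₁ − p₀)/p₁ = 0.18812 / 0.66122 ≈ 0.2845
  upper = min{1, (1 − p₀)/p₁} = 0.5269 / 0.66122 ≈ 0.7968

0.285 ≤ PN ≤ 0.797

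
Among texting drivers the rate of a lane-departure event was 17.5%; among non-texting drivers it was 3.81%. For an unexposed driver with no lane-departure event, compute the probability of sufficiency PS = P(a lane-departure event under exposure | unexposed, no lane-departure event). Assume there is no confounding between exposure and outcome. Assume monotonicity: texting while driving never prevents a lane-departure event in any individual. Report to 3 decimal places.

PS ≈ 0.142

p₁ = 0.175, p₀ = 0.0381.
Under exogeneity and monotonicity, PS = (p₁ − p₀) / (1 − p₀).
PS = (0.175 − 0.0381) / (1 − 0.0381) = 0.1369 / 0.9619 ≈ 0.1423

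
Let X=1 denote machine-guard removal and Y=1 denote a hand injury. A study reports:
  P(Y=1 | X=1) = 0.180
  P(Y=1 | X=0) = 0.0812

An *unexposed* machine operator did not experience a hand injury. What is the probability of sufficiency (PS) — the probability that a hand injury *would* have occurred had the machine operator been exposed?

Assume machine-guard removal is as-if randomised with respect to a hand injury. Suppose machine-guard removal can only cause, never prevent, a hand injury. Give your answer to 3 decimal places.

Let p₁ = 0.18, p₀ = 0.0812.
Under exogeneity and monotonicity, PS = (p₁ − p₀) / (1 − p₀).
PS = (0.18 − 0.0812) / (1 − 0.0812) = 0.0988 / 0.9188 ≈ 0.1075

PS ≈ 0.108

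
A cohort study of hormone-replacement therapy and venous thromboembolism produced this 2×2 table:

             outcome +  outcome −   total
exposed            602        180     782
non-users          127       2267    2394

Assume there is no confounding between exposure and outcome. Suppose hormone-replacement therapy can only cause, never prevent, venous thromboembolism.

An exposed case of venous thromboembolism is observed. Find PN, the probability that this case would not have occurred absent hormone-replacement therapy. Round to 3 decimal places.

PN ≈ 0.931

p₁ = P(outcome | exposed) = 602/782 = 0.76982
p₀ = P(outcome | unexposed) = 127/2394 = 0.053049
Under exogeneity and monotonicity, PN = (p₁ − p₀) / p₁.
PN = (0.76982 − 0.053049) / 0.76982 = 0.71677 / 0.76982 ≈ 0.9311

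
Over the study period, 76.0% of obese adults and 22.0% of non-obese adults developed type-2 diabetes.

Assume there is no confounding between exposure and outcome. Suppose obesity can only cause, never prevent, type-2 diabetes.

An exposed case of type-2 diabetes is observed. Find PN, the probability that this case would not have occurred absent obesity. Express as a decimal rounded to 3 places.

p₁ = 0.76, p₀ = 0.22.
Under exogeneity and monotonicity, PN = (p₁ − p₀) / p₁.
PN = (0.76 − 0.22) / 0.76 = 0.54 / 0.76 ≈ 0.7105

PN ≈ 0.711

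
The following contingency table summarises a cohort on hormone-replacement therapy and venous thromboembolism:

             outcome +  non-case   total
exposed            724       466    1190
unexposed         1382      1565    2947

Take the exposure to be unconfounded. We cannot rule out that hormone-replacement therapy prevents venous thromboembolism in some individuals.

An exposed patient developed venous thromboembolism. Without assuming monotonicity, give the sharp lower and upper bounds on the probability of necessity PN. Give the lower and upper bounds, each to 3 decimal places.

0.229 ≤ PN ≤ 0.873

p₁ = P(outcome | exposed) = 724/1190 = 0.6084
p₀ = P(outcome | unexposed) = 1382/2947 = 0.46895
Under exogeneity alone the bounds on PN are max{0,(p₁−p₀)/p₁} ≤ PN ≤ min{1,(1−p₀)/p₁}.
  lower = (p₁ − p₀)/p₁ = 0.13945 / 0.6084 ≈ 0.2292
  upper = min{1, (1 − p₀)/p₁} = 0.53105 / 0.6084 ≈ 0.8729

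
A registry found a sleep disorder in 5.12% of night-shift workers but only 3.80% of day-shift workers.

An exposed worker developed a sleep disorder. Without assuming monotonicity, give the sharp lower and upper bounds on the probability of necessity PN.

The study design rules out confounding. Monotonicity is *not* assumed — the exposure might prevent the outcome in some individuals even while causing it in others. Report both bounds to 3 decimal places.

0.258 ≤ PN ≤ 1.000

p₁ = 0.0512, p₀ = 0.038.
Under exogeneity alone the bounds on PN are max{0,(p₁−p₀)/p₁} ≤ PN ≤ min{1,(1−p₀)/p₁}.
  lower = (p₁ − p₀)/p₁ = 0.0132 / 0.0512 ≈ 0.2578
  upper = min{1, (1 − p₀)/p₁} = 0.962 / 0.0512 ≈ 18.7891 → capped at 1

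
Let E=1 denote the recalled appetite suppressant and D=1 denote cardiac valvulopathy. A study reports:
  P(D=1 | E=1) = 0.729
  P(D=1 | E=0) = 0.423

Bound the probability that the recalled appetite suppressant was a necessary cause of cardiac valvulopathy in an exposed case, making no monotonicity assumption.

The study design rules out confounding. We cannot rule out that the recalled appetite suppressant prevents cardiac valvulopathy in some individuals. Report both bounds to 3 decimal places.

Let p₁ = 0.729, p₀ = 0.423.
Under exogeneity alone the bounds on PN are max{0,(p₁−p₀)/p₁} ≤ PN ≤ min{1,(1−p₀)/p₁}.
  lower = (p₁ − p₀)/p₁ = 0.306 / 0.729 ≈ 0.4198
  upper = min{1, (1 − p₀)/p₁} = 0.577 / 0.729 ≈ 0.7915

0.420 ≤ PN ≤ 0.791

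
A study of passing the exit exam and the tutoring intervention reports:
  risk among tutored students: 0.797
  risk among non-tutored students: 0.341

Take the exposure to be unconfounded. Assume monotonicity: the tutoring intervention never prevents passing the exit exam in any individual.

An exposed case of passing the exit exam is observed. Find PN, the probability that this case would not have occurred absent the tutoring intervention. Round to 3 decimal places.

PN ≈ 0.572

Let p₁ = 0.797, p₀ = 0.341.
Under exogeneity and monotonicity, PN = (p₁ − p₀) / p₁.
PN = (0.797 − 0.341) / 0.797 = 0.456 / 0.797 ≈ 0.5721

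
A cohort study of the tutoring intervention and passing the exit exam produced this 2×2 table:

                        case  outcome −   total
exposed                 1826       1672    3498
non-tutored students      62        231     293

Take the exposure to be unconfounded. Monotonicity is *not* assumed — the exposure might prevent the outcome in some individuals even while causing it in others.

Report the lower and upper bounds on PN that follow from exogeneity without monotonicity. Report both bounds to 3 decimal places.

p₁ = P(outcome | exposed) = 1826/3498 = 0.52201
p₀ = P(outcome | unexposed) = 62/293 = 0.2116
Under exogeneity alone the bounds on PN are max{0,(p₁−p₀)/p₁} ≤ PN ≤ min{1,(1−p₀)/p₁}.
  lower = (p₁ − p₀)/p₁ = 0.31041 / 0.52201 ≈ 0.5946
  upper = min{1, (1 − p₀)/p₁} = 0.7884 / 0.52201 ≈ 1.5103 → capped at 1

0.595 ≤ PN ≤ 1.000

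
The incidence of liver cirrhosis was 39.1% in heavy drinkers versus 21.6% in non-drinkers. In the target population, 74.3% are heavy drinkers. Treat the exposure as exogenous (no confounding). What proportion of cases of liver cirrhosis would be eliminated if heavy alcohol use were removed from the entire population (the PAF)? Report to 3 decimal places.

PAF ≈ 0.376

p₁ = 0.391, p₀ = 0.216.
Overall risk P(Y=1) = π·p₁ + (1−π)·p₀ = 0.743×0.391 + 0.257×0.216 = 0.34603.
Under exogeneity, PAF = [P(Y=1) − p₀] / P(Y=1).
PAF = (0.34603 − 0.216) / 0.34603 ≈ 0.3758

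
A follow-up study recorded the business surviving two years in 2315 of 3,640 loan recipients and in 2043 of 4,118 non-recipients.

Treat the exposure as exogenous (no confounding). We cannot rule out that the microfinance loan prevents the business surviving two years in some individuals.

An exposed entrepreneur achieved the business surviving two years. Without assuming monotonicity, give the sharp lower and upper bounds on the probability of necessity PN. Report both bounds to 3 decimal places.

p₁ = P(outcome | exposed) = 2315/3640 = 0.63599
p₀ = P(outcome | unexposed) = 2043/4118 = 0.49611
Under exogeneity alone the bounds on PN are max{0,(p₁−p₀)/p₁} ≤ PN ≤ min{1,(1−p₀)/p₁}.
  lower = (p₁ − p₀)/p₁ = 0.13987 / 0.63599 ≈ 0.2199
  upper = min{1, (1 − p₀)/p₁} = 0.50389 / 0.63599 ≈ 0.7923

0.220 ≤ PN ≤ 0.792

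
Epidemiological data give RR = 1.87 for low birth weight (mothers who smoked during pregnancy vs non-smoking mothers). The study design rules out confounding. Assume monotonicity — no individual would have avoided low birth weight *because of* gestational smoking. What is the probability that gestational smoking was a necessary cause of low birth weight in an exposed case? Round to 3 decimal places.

PN ≈ 0.465

Under exogeneity and monotonicity, PN = (RR − 1) / RR = 1 − 1/RR.
PN = (1.87 − 1) / 1.87 = 0.87 / 1.87 ≈ 0.4652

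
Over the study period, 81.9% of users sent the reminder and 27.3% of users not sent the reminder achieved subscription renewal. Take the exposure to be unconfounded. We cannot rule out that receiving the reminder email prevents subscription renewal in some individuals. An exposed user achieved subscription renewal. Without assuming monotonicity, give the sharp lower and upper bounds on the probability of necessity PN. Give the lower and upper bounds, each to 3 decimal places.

0.667 ≤ PN ≤ 0.888

p₁ = 0.819, p₀ = 0.273.
Under exogeneity alone the bounds on PN are max{0,(p₁−p₀)/p₁} ≤ PN ≤ min{1,(1−p₀)/p₁}.
  lower = (p₁ − p₀)/p₁ = 0.546 / 0.819 ≈ 0.6667
  upper = min{1, (1 − p₀)/p₁} = 0.727 / 0.819 ≈ 0.8877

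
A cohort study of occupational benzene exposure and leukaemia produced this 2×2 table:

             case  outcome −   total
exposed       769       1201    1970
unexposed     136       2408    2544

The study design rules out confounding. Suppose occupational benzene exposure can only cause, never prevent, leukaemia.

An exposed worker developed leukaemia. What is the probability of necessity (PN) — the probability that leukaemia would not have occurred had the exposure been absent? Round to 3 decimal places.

p₁ = P(outcome | exposed) = 769/1970 = 0.39036
p₀ = P(outcome | unexposed) = 136/2544 = 0.053459
Under exogeneity and monotonicity, PN = (p₁ − p₀)/p₁.
PN = (0.39036 − 0.053459) / 0.39036 ≈ 0.8631

PN ≈ 0.863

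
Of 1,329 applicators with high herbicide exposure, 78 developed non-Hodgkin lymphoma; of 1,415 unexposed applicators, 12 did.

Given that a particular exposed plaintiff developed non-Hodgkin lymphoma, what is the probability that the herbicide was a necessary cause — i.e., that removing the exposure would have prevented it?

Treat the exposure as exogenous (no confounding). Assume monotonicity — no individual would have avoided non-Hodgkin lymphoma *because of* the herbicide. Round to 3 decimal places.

p₁ = P(outcome | exposed) = 78/1329 = 0.058691
p₀ = P(outcome | unexposed) = 12/1415 = 0.0084806
Under exogeneity and monotonicity, PN = (p₁ − p₀) / p₁.
PN = (0.058691 − 0.0084806) / 0.058691 = 0.05021 / 0.058691 ≈ 0.8555

PN ≈ 0.856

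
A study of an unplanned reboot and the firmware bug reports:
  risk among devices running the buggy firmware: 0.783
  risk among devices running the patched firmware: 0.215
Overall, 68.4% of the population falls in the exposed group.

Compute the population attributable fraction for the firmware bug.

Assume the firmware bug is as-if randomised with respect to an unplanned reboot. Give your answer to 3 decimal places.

Let p₁ = 0.783, p₀ = 0.215.
Overall risk P(Y=1) = π·p₁ + (1−π)·p₀ = 0.684×0.783 + 0.316×0.215 = 0.60351.
Under exogeneity, PAF = [P(Y=1) − p₀] / P(Y=1).
PAF = (0.60351 − 0.215) / 0.60351 ≈ 0.6438

PAF ≈ 0.644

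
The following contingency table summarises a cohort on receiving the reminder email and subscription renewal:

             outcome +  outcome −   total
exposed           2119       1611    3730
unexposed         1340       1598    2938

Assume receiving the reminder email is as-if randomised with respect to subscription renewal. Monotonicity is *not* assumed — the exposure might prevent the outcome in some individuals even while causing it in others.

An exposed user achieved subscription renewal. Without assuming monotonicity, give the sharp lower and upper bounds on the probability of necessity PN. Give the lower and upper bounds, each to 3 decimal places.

0.197 ≤ PN ≤ 0.957

p₁ = P(outcome | exposed) = 2119/3730 = 0.5681
p₀ = P(outcome | unexposed) = 1340/2938 = 0.45609
Under exogeneity alone the bounds on PN are max{0,(p₁−p₀)/p₁} ≤ PN ≤ min{1,(1−p₀)/p₁}.
  lower = (p₁ − p₀)/p₁ = 0.112 / 0.5681 ≈ 0.1972
  upper = min{1, (1 − p₀)/p₁} = 0.54391 / 0.5681 ≈ 0.9574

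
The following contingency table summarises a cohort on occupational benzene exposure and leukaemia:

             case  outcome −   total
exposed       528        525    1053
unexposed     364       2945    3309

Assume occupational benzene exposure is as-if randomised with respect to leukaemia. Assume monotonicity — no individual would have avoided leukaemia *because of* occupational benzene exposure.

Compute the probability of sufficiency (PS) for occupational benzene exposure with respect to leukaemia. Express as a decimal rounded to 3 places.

PS ≈ 0.440

p₁ = P(outcome | exposed) = 528/1053 = 0.50142
p₀ = P(outcome | unexposed) = 364/3309 = 0.11
Under exogeneity and monotonicity, PS = (p₁ − p₀) / (1 − p₀).
PS = (0.50142 − 0.11) / (1 − 0.11) = 0.39142 / 0.89 ≈ 0.4398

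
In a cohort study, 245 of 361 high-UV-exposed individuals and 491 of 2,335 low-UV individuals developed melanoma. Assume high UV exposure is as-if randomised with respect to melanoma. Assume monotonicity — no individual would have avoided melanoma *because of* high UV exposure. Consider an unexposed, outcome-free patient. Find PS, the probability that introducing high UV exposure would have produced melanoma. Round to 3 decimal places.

PS ≈ 0.593

p₁ = P(outcome | exposed) = 245/361 = 0.67867
p₀ = P(outcome | unexposed) = 491/2335 = 0.21028
Under exogeneity and monotonicity, PS = (p₁ − p₀) / (1 − p₀).
PS = (0.67867 − 0.21028) / (1 − 0.21028) = 0.46839 / 0.78972 ≈ 0.5931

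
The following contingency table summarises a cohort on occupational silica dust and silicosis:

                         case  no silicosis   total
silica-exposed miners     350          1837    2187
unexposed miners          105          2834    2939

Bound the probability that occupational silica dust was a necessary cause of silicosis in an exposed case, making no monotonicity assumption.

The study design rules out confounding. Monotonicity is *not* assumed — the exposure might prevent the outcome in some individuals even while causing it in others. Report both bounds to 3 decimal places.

p₁ = P(outcome | exposed) = 350/2187 = 0.16004
p₀ = P(outcome | unexposed) = 105/2939 = 0.035726
Under exogeneity alone the bounds on PN are max{0,(p₁−p₀)/p₁} ≤ PN ≤ min{1,(1−p₀)/p₁}.
  lower = (p₁ − p₀)/p₁ = 0.12431 / 0.16004 ≈ 0.7768
  upper = min{1, (1 − p₀)/p₁} = 0.96427 / 0.16004 ≈ 6.0253 → capped at 1

0.777 ≤ PN ≤ 1.000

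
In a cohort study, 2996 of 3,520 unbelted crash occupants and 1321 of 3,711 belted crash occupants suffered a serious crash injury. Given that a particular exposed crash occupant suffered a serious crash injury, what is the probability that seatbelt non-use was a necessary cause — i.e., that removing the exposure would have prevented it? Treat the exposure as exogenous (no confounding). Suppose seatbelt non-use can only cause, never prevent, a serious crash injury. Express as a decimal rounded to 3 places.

p₁ = P(outcome | exposed) = 2996/3520 = 0.85114
p₀ = P(outcome | unexposed) = 1321/3711 = 0.35597
Under exogeneity and monotonicity, PN = (p₁ − p₀) / p₁.
PN = (0.85114 − 0.35597) / 0.85114 = 0.49517 / 0.85114 ≈ 0.5818

PN ≈ 0.582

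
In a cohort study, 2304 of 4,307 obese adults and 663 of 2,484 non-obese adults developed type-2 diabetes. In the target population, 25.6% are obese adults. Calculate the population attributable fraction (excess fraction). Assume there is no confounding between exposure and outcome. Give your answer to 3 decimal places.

p₁ = P(outcome | exposed) = 2304/4307 = 0.53494
p₀ = P(outcome | unexposed) = 663/2484 = 0.26691
Overall risk P(Y=1) = π·p₁ + (1−π)·p₀ = 0.256×0.53494 + 0.744×0.26691 = 0.33553.
Under exogeneity, PAF = [P(Y=1) − p₀] / P(Y=1).
PAF = (0.33553 − 0.26691) / 0.33553 ≈ 0.2045

PAF ≈ 0.205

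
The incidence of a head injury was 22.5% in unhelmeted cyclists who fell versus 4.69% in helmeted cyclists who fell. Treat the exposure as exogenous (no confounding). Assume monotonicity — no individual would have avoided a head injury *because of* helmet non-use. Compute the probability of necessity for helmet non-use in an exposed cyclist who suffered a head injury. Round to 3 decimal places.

p₁ = 0.225, p₀ = 0.0469.
Under exogeneity and monotonicity, PN = (p₁ − p₀) / p₁.
PN = (0.225 − 0.0469) / 0.225 = 0.1781 / 0.225 ≈ 0.7916

PN ≈ 0.792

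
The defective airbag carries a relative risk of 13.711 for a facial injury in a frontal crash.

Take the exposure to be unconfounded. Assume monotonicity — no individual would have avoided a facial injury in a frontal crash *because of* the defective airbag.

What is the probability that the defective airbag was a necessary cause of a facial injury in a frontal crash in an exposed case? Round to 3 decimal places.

Under exogeneity and monotonicity, PN = (RR − 1) / RR = 1 − 1/RR.
PN = (13.711 − 1) / 13.711 = 12.71 / 13.711 ≈ 0.9271

PN ≈ 0.927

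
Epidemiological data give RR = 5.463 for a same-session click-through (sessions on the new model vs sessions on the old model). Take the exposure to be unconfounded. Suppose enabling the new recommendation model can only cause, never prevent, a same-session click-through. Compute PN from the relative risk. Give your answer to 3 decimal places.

PN ≈ 0.817

Under exogeneity and monotonicity, PN = (RR − 1) / RR = 1 − 1/RR.
PN = (5.463 − 1) / 5.463 = 4.463 / 5.463 ≈ 0.8170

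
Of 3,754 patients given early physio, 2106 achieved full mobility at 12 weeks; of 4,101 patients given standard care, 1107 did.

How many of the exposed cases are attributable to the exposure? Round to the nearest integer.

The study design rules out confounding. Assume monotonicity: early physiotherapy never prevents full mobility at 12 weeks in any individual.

p₁ = P(outcome | exposed) = 2106/3754 = 0.561
p₀ = P(outcome | unexposed) = 1107/4101 = 0.26993
PN = (p₁ − p₀)/p₁ = (0.561 − 0.26993) / 0.561 ≈ 0.51884.
Attributable cases ≈ PN × (exposed cases) = 0.51884 × 2106 ≈ 1092.67.

about 1093 cases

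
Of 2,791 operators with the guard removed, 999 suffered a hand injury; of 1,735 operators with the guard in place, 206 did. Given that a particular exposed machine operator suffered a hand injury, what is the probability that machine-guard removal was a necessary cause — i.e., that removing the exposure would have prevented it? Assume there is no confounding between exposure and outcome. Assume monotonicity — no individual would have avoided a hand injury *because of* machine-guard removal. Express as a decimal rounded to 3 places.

p₁ = P(outcome | exposed) = 999/2791 = 0.35794
p₀ = P(outcome | unexposed) = 206/1735 = 0.11873
Under exogeneity and monotonicity, PN = (p₁ − p₀) / p₁.
PN = (0.35794 − 0.11873) / 0.35794 = 0.2392 / 0.35794 ≈ 0.6683

PN ≈ 0.668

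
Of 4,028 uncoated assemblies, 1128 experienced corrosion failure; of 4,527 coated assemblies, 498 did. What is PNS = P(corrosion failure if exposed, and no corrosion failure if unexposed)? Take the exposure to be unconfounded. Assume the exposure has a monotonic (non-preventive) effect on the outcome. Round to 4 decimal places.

p₁ = P(outcome | exposed) = 1128/4028 = 0.28004
p₀ = P(outcome | unexposed) = 498/4527 = 0.11001
Under exogeneity and monotonicity, PNS = p₁ − p₀.
PNS = 0.28004 − 0.11001 = 0.17003

PNS ≈ 0.1700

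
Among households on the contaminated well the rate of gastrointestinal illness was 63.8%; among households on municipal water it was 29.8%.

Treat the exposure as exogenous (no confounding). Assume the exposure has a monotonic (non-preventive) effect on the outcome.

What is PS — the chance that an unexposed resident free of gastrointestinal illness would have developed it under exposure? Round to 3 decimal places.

p₁ = 0.638, p₀ = 0.298.
Under exogeneity and monotonicity, PS = (p₁ − p₀) / (1 − p₀).
PS = (0.638 − 0.298) / (1 − 0.298) = 0.34 / 0.702 ≈ 0.4843

PS ≈ 0.484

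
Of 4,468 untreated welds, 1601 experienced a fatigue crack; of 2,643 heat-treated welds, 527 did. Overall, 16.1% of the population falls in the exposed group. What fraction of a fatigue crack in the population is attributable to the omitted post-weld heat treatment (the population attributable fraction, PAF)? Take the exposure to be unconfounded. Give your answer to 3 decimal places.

PAF ≈ 0.114

p₁ = P(outcome | exposed) = 1601/4468 = 0.35833
p₀ = P(outcome | unexposed) = 527/2643 = 0.19939
Overall risk P(Y=1) = π·p₁ + (1−π)·p₀ = 0.161×0.35833 + 0.839×0.19939 = 0.22498.
Under exogeneity, PAF = [P(Y=1) − p₀] / P(Y=1).
PAF = (0.22498 − 0.19939) / 0.22498 ≈ 0.1137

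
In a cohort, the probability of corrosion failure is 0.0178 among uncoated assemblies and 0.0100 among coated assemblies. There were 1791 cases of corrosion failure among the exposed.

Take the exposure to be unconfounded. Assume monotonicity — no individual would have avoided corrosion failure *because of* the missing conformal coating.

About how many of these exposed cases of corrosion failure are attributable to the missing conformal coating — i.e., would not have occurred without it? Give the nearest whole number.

about 785 cases

Let p₁ = 0.0178, p₀ = 0.01.
PN = (p₁ − p₀)/p₁ = (0.0178 − 0.01) / 0.0178 ≈ 0.43820.
Attributable cases ≈ PN × (exposed cases) = 0.43820 × 1791 ≈ 784.82.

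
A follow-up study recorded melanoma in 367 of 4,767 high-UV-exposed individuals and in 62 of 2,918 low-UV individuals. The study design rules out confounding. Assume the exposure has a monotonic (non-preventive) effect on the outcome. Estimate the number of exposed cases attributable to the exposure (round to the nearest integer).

p₁ = P(outcome | exposed) = 367/4767 = 0.076988
p₀ = P(outcome | unexposed) = 62/2918 = 0.021247
PN = (p₁ − p₀)/p₁ = (0.076988 − 0.021247) / 0.076988 ≈ 0.72401.
Attributable cases ≈ PN × (exposed cases) = 0.72401 × 367 ≈ 265.71.

about 266 cases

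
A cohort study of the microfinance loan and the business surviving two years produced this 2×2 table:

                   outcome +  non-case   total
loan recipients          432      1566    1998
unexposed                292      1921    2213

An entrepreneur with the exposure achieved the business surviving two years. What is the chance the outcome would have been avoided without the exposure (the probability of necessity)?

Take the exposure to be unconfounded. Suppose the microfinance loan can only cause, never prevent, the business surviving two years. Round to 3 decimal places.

p₁ = P(outcome | exposed) = 432/1998 = 0.21622
p₀ = P(outcome | unexposed) = 292/2213 = 0.13195
Under exogeneity and monotonicity, PN = (p₁ − p₀)/p₁.
PN = (0.21622 − 0.13195) / 0.21622 ≈ 0.3897

PN ≈ 0.390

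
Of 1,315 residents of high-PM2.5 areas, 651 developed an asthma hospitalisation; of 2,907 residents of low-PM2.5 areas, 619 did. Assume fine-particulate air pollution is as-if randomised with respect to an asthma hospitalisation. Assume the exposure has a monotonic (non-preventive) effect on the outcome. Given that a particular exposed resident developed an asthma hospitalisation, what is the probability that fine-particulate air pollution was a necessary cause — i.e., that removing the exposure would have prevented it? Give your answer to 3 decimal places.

p₁ = P(outcome | exposed) = 651/1315 = 0.49506
p₀ = P(outcome | unexposed) = 619/2907 = 0.21293
Under exogeneity and monotonicity, PN = (p₁ − p₀) / p₁.
PN = (0.49506 − 0.21293) / 0.49506 = 0.28212 / 0.49506 ≈ 0.5699

PN ≈ 0.570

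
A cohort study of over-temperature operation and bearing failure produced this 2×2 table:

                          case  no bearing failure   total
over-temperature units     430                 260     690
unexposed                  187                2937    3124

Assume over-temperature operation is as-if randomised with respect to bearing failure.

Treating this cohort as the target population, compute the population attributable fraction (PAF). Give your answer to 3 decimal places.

PAF ≈ 0.630

p₁ = P(outcome | exposed) = 430/690 = 0.62319
p₀ = P(outcome | unexposed) = 187/3124 = 0.059859
Exposure prevalence π = 690/3814 = 0.18091; overall risk P(Y=1) = 0.16177.
Under exogeneity, PAF = [P(Y=1) − p₀]/P(Y=1).
PAF = (0.16177 − 0.059859) / 0.16177 ≈ 0.6300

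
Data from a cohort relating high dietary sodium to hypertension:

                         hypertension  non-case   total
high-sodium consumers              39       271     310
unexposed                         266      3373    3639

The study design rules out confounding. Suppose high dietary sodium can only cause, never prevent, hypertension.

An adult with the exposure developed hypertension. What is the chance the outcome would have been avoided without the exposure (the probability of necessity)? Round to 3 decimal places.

p₁ = P(outcome | exposed) = 39/310 = 0.12581
p₀ = P(outcome | unexposed) = 266/3639 = 0.073097
Under exogeneity and monotonicity, PN = (p₁ − p₀)/p₁.
PN = (0.12581 − 0.073097) / 0.12581 ≈ 0.4190

PN ≈ 0.419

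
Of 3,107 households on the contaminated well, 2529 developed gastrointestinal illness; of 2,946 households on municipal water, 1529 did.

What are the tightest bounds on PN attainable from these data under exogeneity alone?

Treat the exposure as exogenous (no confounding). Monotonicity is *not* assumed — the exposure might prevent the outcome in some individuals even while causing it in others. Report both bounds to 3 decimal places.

0.362 ≤ PN ≤ 0.591

p₁ = P(outcome | exposed) = 2529/3107 = 0.81397
p₀ = P(outcome | unexposed) = 1529/2946 = 0.51901
Under exogeneity alone the bounds on PN are max{0,(p₁−p₀)/p₁} ≤ PN ≤ min{1,(1−p₀)/p₁}.
  lower = (p₁ − p₀)/p₁ = 0.29496 / 0.81397 ≈ 0.3624
  upper = min{1, (1 − p₀)/p₁} = 0.48099 / 0.81397 ≈ 0.5909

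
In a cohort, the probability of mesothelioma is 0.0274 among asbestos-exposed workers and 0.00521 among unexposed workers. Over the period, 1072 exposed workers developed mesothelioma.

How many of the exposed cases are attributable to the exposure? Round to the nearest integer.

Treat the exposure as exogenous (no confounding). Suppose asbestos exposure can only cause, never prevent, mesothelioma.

about 868 cases

Let p₁ = 0.0274, p₀ = 0.00521.
PN = (p₁ − p₀)/p₁ = (0.0274 − 0.00521) / 0.0274 ≈ 0.80985.
Attributable cases ≈ PN × (exposed cases) = 0.80985 × 1072 ≈ 868.16.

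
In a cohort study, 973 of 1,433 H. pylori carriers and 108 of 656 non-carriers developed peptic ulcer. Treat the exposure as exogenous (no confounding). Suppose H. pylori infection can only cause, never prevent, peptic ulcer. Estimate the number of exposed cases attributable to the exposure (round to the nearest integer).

p₁ = P(outcome | exposed) = 973/1433 = 0.679
p₀ = P(outcome | unexposed) = 108/656 = 0.16463
PN = (p₁ − p₀)/p₁ = (0.679 − 0.16463) / 0.679 ≈ 0.75753.
Attributable cases ≈ PN × (exposed cases) = 0.75753 × 973 ≈ 737.08.

about 737 cases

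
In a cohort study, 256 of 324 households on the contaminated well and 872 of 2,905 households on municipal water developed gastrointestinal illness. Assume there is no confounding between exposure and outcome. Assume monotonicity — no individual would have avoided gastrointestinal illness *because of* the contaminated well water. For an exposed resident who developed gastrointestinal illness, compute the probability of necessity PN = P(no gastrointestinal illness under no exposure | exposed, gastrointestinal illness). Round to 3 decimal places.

p₁ = P(outcome | exposed) = 256/324 = 0.79012
p₀ = P(outcome | unexposed) = 872/2905 = 0.30017
Under exogeneity and monotonicity, PN = (p₁ − p₀) / p₁.
PN = (0.79012 − 0.30017) / 0.79012 = 0.48995 / 0.79012 ≈ 0.6201

PN ≈ 0.620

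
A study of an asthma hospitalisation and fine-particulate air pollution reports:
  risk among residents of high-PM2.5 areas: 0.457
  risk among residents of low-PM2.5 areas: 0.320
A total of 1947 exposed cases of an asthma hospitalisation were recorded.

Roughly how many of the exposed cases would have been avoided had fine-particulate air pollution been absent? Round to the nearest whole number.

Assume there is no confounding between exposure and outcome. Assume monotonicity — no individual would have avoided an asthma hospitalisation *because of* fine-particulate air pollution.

about 584 cases

Let p₁ = 0.457, p₀ = 0.32.
PN = (p₁ − p₀)/p₁ = (0.457 − 0.32) / 0.457 ≈ 0.29978.
Attributable cases ≈ PN × (exposed cases) = 0.29978 × 1947 ≈ 583.67.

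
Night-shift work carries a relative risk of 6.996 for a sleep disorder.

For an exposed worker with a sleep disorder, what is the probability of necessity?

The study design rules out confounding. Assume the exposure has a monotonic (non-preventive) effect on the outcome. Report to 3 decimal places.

Under exogeneity and monotonicity, PN = (RR − 1) / RR = 1 − 1/RR.
PN = (6.996 − 1) / 6.996 = 5.996 / 6.996 ≈ 0.8571

PN ≈ 0.857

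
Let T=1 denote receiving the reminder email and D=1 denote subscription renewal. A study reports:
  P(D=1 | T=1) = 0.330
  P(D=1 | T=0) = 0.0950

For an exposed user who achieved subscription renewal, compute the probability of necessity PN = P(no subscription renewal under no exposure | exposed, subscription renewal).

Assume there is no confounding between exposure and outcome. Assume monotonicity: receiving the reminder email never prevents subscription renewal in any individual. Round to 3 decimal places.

PN ≈ 0.712

Let p₁ = 0.33, p₀ = 0.095.
Under exogeneity and monotonicity, PN = (p₁ − p₀) / p₁.
PN = (0.33 − 0.095) / 0.33 = 0.235 / 0.33 ≈ 0.7121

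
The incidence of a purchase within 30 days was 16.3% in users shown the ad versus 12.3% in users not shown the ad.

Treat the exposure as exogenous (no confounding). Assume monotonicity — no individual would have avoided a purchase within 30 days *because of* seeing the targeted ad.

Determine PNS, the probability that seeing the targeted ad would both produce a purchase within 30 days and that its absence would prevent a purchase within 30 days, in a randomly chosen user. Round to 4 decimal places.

p₁ = 0.163, p₀ = 0.123.
Under exogeneity and monotonicity, PNS = p₁ − p₀.
PNS = 0.163 − 0.123 = 0.04

PNS ≈ 0.0400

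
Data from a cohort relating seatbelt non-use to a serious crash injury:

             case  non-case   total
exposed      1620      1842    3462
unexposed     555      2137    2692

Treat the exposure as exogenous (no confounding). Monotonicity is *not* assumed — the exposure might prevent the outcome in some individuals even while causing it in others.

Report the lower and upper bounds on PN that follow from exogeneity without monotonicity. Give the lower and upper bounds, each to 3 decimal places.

0.559 ≤ PN ≤ 1.000

p₁ = P(outcome | exposed) = 1620/3462 = 0.46794
p₀ = P(outcome | unexposed) = 555/2692 = 0.20617
Under exogeneity alone the bounds on PN are max{0,(p₁−p₀)/p₁} ≤ PN ≤ min{1,(1−p₀)/p₁}.
  lower = (p₁ − p₀)/p₁ = 0.26177 / 0.46794 ≈ 0.5594
  upper = min{1, (1 − p₀)/p₁} = 0.79383 / 0.46794 ≈ 1.6965 → capped at 1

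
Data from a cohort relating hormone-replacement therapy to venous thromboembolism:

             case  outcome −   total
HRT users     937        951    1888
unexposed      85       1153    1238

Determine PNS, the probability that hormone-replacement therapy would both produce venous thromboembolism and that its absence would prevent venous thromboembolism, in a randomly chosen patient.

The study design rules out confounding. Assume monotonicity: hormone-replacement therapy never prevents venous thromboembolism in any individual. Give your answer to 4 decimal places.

p₁ = P(outcome | exposed) = 937/1888 = 0.49629
p₀ = P(outcome | unexposed) = 85/1238 = 0.068659
Under exogeneity and monotonicity, PNS = p₁ − p₀.
PNS = 0.49629 − 0.068659 = 0.42763

PNS ≈ 0.4276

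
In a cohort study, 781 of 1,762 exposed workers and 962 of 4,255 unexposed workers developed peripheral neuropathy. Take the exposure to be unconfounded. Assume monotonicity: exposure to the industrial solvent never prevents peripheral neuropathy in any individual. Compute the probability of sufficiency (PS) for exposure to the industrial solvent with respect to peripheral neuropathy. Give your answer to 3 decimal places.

p₁ = P(outcome | exposed) = 781/1762 = 0.44325
p₀ = P(outcome | unexposed) = 962/4255 = 0.22609
Under exogeneity and monotonicity, PS = (p₁ − p₀) / (1 − p₀).
PS = (0.44325 − 0.22609) / (1 − 0.22609) = 0.21716 / 0.77391 ≈ 0.2806

PS ≈ 0.281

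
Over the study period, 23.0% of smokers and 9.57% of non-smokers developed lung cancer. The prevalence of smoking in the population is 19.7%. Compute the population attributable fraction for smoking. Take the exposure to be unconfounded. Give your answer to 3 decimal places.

PAF ≈ 0.217

p₁ = 0.23, p₀ = 0.0957.
Overall risk P(Y=1) = π·p₁ + (1−π)·p₀ = 0.197×0.23 + 0.803×0.0957 = 0.12216.
Under exogeneity, PAF = [P(Y=1) − p₀] / P(Y=1).
PAF = (0.12216 − 0.0957) / 0.12216 ≈ 0.2166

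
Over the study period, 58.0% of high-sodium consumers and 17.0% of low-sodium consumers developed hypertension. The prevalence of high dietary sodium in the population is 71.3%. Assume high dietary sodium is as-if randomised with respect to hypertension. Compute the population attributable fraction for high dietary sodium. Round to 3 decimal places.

PAF ≈ 0.632

p₁ = 0.58, p₀ = 0.17.
Overall risk P(Y=1) = π·p₁ + (1−π)·p₀ = 0.713×0.58 + 0.287×0.17 = 0.46233.
Under exogeneity, PAF = [P(Y=1) − p₀] / P(Y=1).
PAF = (0.46233 − 0.17) / 0.46233 ≈ 0.6323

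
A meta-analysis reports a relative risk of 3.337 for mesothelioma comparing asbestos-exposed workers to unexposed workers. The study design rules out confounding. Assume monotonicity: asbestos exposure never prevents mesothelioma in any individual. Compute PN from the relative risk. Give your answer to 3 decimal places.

Under exogeneity and monotonicity, PN = (RR − 1) / RR = 1 − 1/RR.
PN = (3.337 − 1) / 3.337 = 2.337 / 3.337 ≈ 0.7003

PN ≈ 0.700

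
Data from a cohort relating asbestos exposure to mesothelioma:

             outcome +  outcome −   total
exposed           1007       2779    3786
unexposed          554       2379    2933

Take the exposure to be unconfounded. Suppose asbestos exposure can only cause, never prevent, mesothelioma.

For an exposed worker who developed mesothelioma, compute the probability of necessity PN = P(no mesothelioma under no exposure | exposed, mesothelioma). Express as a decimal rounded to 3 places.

PN ≈ 0.290

p₁ = P(outcome | exposed) = 1007/3786 = 0.26598
p₀ = P(outcome | unexposed) = 554/2933 = 0.18889
Under exogeneity and monotonicity, PN = (p₁ − p₀) / p₁.
PN = (0.26598 − 0.18889) / 0.26598 = 0.077095 / 0.26598 ≈ 0.2899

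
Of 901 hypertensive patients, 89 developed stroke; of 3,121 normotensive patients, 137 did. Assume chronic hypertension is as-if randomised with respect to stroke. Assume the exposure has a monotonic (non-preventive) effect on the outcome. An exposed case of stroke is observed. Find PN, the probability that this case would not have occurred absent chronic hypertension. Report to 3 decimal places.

PN ≈ 0.556

p₁ = P(outcome | exposed) = 89/901 = 0.098779
p₀ = P(outcome | unexposed) = 137/3121 = 0.043896
Under exogeneity and monotonicity, PN = (p₁ − p₀) / p₁.
PN = (0.098779 − 0.043896) / 0.098779 = 0.054883 / 0.098779 ≈ 0.5556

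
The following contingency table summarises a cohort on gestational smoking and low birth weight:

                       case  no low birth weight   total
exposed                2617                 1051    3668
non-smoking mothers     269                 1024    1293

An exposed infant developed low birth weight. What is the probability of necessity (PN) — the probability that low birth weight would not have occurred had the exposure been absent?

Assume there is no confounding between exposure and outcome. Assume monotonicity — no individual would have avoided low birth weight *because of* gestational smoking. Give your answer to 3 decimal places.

PN ≈ 0.708

p₁ = P(outcome | exposed) = 2617/3668 = 0.71347
p₀ = P(outcome | unexposed) = 269/1293 = 0.20804
Under exogeneity and monotonicity, PN = (p₁ − p₀) / p₁.
PN = (0.71347 − 0.20804) / 0.71347 = 0.50542 / 0.71347 ≈ 0.7084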